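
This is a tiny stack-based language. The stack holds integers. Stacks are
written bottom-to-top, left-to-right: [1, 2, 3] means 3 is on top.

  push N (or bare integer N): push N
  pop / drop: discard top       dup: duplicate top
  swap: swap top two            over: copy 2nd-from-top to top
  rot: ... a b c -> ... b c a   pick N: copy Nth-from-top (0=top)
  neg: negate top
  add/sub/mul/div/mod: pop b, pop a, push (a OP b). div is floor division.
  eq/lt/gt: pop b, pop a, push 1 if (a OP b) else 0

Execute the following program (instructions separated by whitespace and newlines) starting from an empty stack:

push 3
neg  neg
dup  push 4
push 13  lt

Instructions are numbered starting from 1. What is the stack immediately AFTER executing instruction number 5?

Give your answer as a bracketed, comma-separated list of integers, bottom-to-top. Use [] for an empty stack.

Answer: [3, 3, 4]

Derivation:
Step 1 ('push 3'): [3]
Step 2 ('neg'): [-3]
Step 3 ('neg'): [3]
Step 4 ('dup'): [3, 3]
Step 5 ('push 4'): [3, 3, 4]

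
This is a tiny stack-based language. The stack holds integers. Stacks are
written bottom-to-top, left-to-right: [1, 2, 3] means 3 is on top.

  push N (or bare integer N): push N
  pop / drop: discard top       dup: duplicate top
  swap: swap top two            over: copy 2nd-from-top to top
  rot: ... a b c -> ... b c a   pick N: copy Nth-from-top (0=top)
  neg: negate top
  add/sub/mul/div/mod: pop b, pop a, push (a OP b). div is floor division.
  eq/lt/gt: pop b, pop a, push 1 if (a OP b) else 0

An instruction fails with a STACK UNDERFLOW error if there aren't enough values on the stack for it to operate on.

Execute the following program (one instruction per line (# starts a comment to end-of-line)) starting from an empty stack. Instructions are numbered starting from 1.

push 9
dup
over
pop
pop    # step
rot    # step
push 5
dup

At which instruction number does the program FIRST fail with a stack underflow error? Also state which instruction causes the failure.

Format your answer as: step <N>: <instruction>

Answer: step 6: rot

Derivation:
Step 1 ('push 9'): stack = [9], depth = 1
Step 2 ('dup'): stack = [9, 9], depth = 2
Step 3 ('over'): stack = [9, 9, 9], depth = 3
Step 4 ('pop'): stack = [9, 9], depth = 2
Step 5 ('pop'): stack = [9], depth = 1
Step 6 ('rot'): needs 3 value(s) but depth is 1 — STACK UNDERFLOW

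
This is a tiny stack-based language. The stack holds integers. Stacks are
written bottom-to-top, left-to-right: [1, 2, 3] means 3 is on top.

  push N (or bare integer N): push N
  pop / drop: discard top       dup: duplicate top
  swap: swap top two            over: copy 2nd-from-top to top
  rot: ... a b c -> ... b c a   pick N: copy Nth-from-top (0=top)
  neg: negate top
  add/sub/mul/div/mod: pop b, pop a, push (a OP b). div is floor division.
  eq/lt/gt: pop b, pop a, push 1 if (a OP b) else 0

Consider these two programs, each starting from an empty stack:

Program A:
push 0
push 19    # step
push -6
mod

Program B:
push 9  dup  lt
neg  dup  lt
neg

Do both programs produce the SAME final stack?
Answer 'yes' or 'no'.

Answer: no

Derivation:
Program A trace:
  After 'push 0': [0]
  After 'push 19': [0, 19]
  After 'push -6': [0, 19, -6]
  After 'mod': [0, -5]
Program A final stack: [0, -5]

Program B trace:
  After 'push 9': [9]
  After 'dup': [9, 9]
  After 'lt': [0]
  After 'neg': [0]
  After 'dup': [0, 0]
  After 'lt': [0]
  After 'neg': [0]
Program B final stack: [0]
Same: no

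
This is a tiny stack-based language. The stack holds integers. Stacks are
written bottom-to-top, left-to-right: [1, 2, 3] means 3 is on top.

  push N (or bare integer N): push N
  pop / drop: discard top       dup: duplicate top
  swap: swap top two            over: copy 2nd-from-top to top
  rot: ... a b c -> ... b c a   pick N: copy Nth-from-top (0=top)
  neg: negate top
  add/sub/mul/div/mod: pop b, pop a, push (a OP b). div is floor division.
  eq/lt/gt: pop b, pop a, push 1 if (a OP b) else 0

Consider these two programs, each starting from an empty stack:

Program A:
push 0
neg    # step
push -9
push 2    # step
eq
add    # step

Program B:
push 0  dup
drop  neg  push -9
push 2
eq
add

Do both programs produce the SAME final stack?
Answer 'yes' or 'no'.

Program A trace:
  After 'push 0': [0]
  After 'neg': [0]
  After 'push -9': [0, -9]
  After 'push 2': [0, -9, 2]
  After 'eq': [0, 0]
  After 'add': [0]
Program A final stack: [0]

Program B trace:
  After 'push 0': [0]
  After 'dup': [0, 0]
  After 'drop': [0]
  After 'neg': [0]
  After 'push -9': [0, -9]
  After 'push 2': [0, -9, 2]
  After 'eq': [0, 0]
  After 'add': [0]
Program B final stack: [0]
Same: yes

Answer: yes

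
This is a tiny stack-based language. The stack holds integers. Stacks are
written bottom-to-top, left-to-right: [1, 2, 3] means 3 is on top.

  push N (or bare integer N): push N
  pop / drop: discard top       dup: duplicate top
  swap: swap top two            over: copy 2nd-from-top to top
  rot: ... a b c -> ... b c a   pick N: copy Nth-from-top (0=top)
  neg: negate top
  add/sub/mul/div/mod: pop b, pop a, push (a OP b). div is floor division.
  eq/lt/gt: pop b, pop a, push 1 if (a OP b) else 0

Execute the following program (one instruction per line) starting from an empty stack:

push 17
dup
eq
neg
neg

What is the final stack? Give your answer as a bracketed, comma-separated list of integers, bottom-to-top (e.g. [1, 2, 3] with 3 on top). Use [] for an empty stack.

After 'push 17': [17]
After 'dup': [17, 17]
After 'eq': [1]
After 'neg': [-1]
After 'neg': [1]

Answer: [1]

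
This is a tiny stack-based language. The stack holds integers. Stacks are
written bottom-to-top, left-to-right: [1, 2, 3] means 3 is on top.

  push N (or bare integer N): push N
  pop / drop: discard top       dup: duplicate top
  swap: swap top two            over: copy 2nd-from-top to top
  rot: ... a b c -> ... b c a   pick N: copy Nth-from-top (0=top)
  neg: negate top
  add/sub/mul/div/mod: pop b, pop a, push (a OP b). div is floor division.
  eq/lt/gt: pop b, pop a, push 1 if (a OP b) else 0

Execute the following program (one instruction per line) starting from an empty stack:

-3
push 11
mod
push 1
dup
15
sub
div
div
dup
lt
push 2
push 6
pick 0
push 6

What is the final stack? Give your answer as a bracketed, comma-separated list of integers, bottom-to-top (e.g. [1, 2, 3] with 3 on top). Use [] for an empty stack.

Answer: [0, 2, 6, 6, 6]

Derivation:
After 'push -3': [-3]
After 'push 11': [-3, 11]
After 'mod': [8]
After 'push 1': [8, 1]
After 'dup': [8, 1, 1]
After 'push 15': [8, 1, 1, 15]
After 'sub': [8, 1, -14]
After 'div': [8, -1]
After 'div': [-8]
After 'dup': [-8, -8]
After 'lt': [0]
After 'push 2': [0, 2]
After 'push 6': [0, 2, 6]
After 'pick 0': [0, 2, 6, 6]
After 'push 6': [0, 2, 6, 6, 6]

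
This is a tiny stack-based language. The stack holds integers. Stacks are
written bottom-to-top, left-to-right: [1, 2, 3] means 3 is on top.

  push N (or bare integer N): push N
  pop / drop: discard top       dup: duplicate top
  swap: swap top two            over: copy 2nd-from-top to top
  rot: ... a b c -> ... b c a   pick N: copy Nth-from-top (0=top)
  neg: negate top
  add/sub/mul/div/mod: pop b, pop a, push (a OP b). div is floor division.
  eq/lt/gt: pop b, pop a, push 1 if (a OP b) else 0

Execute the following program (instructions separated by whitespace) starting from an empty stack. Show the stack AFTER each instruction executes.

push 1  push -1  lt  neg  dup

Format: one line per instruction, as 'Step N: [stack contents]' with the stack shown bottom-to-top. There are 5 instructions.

Step 1: [1]
Step 2: [1, -1]
Step 3: [0]
Step 4: [0]
Step 5: [0, 0]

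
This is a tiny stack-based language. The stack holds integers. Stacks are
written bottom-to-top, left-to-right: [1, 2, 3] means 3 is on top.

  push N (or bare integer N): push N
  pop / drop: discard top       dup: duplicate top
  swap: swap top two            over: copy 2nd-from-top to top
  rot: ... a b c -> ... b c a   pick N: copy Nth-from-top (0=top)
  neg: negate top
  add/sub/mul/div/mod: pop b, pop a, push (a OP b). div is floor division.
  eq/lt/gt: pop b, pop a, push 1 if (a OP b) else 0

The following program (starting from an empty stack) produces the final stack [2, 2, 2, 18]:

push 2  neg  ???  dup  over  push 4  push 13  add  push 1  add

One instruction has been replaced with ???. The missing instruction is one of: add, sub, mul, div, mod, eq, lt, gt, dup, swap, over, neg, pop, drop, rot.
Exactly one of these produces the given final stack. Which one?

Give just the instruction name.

Answer: neg

Derivation:
Stack before ???: [-2]
Stack after ???:  [2]
The instruction that transforms [-2] -> [2] is: neg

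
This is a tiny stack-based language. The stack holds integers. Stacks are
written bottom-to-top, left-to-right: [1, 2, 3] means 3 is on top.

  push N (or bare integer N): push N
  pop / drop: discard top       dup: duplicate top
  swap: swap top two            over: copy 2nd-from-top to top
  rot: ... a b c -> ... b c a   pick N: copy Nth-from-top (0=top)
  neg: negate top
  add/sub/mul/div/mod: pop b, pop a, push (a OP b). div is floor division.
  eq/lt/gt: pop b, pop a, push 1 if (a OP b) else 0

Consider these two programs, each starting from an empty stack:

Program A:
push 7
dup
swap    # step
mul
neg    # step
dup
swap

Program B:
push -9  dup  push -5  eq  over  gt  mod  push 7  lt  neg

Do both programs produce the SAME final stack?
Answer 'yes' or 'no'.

Answer: no

Derivation:
Program A trace:
  After 'push 7': [7]
  After 'dup': [7, 7]
  After 'swap': [7, 7]
  After 'mul': [49]
  After 'neg': [-49]
  After 'dup': [-49, -49]
  After 'swap': [-49, -49]
Program A final stack: [-49, -49]

Program B trace:
  After 'push -9': [-9]
  After 'dup': [-9, -9]
  After 'push -5': [-9, -9, -5]
  After 'eq': [-9, 0]
  After 'over': [-9, 0, -9]
  After 'gt': [-9, 1]
  After 'mod': [0]
  After 'push 7': [0, 7]
  After 'lt': [1]
  After 'neg': [-1]
Program B final stack: [-1]
Same: no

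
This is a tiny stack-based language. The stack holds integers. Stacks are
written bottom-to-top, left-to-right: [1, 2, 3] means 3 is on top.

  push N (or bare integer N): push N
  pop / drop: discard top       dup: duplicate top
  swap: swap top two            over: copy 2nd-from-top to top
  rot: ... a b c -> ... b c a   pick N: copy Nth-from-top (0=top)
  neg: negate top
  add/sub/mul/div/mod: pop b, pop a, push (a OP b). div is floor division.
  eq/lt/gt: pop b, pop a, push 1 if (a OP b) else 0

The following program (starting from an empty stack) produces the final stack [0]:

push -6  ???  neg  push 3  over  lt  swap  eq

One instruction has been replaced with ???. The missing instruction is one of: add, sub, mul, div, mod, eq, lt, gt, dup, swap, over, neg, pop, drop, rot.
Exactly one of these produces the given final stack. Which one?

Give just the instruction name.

Answer: neg

Derivation:
Stack before ???: [-6]
Stack after ???:  [6]
The instruction that transforms [-6] -> [6] is: neg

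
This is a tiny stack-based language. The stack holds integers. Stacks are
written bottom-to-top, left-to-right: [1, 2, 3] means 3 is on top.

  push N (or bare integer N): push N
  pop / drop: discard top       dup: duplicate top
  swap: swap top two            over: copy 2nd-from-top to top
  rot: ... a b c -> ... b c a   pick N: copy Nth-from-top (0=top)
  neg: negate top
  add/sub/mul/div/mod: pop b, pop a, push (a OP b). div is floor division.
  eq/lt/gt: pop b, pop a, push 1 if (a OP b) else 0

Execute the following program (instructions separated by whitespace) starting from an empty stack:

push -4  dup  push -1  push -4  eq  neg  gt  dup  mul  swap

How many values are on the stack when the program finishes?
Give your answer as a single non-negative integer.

Answer: 2

Derivation:
After 'push -4': stack = [-4] (depth 1)
After 'dup': stack = [-4, -4] (depth 2)
After 'push -1': stack = [-4, -4, -1] (depth 3)
After 'push -4': stack = [-4, -4, -1, -4] (depth 4)
After 'eq': stack = [-4, -4, 0] (depth 3)
After 'neg': stack = [-4, -4, 0] (depth 3)
After 'gt': stack = [-4, 0] (depth 2)
After 'dup': stack = [-4, 0, 0] (depth 3)
After 'mul': stack = [-4, 0] (depth 2)
After 'swap': stack = [0, -4] (depth 2)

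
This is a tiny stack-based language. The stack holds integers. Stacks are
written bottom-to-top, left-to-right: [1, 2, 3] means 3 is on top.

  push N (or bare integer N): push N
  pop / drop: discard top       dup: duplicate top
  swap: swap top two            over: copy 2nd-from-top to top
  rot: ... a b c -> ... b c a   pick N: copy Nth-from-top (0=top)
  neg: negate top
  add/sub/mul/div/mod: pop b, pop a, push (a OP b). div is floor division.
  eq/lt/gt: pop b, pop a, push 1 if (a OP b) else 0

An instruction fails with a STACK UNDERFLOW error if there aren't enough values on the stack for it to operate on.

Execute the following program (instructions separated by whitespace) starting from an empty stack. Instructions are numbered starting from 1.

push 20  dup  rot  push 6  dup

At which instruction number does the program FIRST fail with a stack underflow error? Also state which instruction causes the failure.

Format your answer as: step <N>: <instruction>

Answer: step 3: rot

Derivation:
Step 1 ('push 20'): stack = [20], depth = 1
Step 2 ('dup'): stack = [20, 20], depth = 2
Step 3 ('rot'): needs 3 value(s) but depth is 2 — STACK UNDERFLOW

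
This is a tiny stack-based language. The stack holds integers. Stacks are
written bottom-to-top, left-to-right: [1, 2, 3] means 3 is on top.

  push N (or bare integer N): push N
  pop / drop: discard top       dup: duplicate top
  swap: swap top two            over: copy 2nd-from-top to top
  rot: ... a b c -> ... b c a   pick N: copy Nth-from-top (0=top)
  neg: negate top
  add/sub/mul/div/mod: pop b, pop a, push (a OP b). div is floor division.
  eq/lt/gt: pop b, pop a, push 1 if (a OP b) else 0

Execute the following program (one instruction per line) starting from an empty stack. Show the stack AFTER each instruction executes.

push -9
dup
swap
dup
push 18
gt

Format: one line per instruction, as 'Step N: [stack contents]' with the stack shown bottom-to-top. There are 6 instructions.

Step 1: [-9]
Step 2: [-9, -9]
Step 3: [-9, -9]
Step 4: [-9, -9, -9]
Step 5: [-9, -9, -9, 18]
Step 6: [-9, -9, 0]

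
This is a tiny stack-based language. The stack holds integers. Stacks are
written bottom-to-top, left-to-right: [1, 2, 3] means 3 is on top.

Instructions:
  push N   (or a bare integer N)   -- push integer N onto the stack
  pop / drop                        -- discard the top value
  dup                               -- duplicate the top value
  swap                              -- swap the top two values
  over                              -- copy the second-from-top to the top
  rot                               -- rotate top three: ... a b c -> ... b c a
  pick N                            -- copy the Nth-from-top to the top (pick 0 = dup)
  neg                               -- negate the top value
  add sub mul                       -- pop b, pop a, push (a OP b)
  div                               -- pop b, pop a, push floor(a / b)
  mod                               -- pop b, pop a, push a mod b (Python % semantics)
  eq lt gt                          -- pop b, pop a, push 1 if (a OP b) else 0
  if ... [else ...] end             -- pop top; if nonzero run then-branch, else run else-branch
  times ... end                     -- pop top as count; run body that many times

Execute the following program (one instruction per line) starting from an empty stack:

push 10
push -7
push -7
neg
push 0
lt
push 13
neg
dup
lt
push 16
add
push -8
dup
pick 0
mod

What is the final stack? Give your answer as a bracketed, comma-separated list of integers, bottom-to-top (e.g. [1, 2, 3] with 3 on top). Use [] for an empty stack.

After 'push 10': [10]
After 'push -7': [10, -7]
After 'push -7': [10, -7, -7]
After 'neg': [10, -7, 7]
After 'push 0': [10, -7, 7, 0]
After 'lt': [10, -7, 0]
After 'push 13': [10, -7, 0, 13]
After 'neg': [10, -7, 0, -13]
After 'dup': [10, -7, 0, -13, -13]
After 'lt': [10, -7, 0, 0]
After 'push 16': [10, -7, 0, 0, 16]
After 'add': [10, -7, 0, 16]
After 'push -8': [10, -7, 0, 16, -8]
After 'dup': [10, -7, 0, 16, -8, -8]
After 'pick 0': [10, -7, 0, 16, -8, -8, -8]
After 'mod': [10, -7, 0, 16, -8, 0]

Answer: [10, -7, 0, 16, -8, 0]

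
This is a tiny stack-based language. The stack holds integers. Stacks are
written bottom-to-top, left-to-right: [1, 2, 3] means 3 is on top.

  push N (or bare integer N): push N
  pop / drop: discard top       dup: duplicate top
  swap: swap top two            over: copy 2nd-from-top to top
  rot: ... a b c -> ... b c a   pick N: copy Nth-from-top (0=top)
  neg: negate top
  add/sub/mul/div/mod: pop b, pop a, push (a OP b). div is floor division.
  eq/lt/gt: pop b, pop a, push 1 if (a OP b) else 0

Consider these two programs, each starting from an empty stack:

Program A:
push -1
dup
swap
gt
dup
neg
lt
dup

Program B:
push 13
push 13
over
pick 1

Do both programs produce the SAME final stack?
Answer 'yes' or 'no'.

Answer: no

Derivation:
Program A trace:
  After 'push -1': [-1]
  After 'dup': [-1, -1]
  After 'swap': [-1, -1]
  After 'gt': [0]
  After 'dup': [0, 0]
  After 'neg': [0, 0]
  After 'lt': [0]
  After 'dup': [0, 0]
Program A final stack: [0, 0]

Program B trace:
  After 'push 13': [13]
  After 'push 13': [13, 13]
  After 'over': [13, 13, 13]
  After 'pick 1': [13, 13, 13, 13]
Program B final stack: [13, 13, 13, 13]
Same: no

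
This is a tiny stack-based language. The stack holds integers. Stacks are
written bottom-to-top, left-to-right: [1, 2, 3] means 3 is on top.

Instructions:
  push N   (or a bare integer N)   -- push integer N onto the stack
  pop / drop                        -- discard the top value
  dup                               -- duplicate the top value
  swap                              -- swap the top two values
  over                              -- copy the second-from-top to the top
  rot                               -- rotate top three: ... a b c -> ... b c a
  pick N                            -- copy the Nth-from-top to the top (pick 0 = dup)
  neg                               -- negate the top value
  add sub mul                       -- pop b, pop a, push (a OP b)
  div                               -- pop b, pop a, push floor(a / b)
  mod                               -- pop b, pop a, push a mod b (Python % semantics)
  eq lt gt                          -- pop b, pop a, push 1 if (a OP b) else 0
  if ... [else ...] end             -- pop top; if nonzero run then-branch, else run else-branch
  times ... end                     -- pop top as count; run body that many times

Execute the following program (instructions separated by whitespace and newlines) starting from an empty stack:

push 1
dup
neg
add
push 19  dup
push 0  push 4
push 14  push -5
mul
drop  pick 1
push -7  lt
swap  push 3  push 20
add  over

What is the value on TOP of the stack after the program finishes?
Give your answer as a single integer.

After 'push 1': [1]
After 'dup': [1, 1]
After 'neg': [1, -1]
After 'add': [0]
After 'push 19': [0, 19]
After 'dup': [0, 19, 19]
After 'push 0': [0, 19, 19, 0]
After 'push 4': [0, 19, 19, 0, 4]
After 'push 14': [0, 19, 19, 0, 4, 14]
After 'push -5': [0, 19, 19, 0, 4, 14, -5]
After 'mul': [0, 19, 19, 0, 4, -70]
After 'drop': [0, 19, 19, 0, 4]
After 'pick 1': [0, 19, 19, 0, 4, 0]
After 'push -7': [0, 19, 19, 0, 4, 0, -7]
After 'lt': [0, 19, 19, 0, 4, 0]
After 'swap': [0, 19, 19, 0, 0, 4]
After 'push 3': [0, 19, 19, 0, 0, 4, 3]
After 'push 20': [0, 19, 19, 0, 0, 4, 3, 20]
After 'add': [0, 19, 19, 0, 0, 4, 23]
After 'over': [0, 19, 19, 0, 0, 4, 23, 4]

Answer: 4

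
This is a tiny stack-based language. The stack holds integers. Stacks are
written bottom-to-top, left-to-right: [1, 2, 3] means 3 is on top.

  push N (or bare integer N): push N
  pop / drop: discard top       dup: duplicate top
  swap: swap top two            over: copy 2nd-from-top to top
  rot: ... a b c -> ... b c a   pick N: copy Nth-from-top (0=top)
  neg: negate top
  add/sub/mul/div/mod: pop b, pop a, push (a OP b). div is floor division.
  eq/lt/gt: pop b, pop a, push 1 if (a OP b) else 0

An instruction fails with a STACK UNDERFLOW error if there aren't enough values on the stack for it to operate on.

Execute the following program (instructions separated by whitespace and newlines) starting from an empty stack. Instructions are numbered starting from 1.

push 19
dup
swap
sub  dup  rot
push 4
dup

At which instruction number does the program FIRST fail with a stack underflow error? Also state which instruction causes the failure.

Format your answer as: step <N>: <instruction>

Step 1 ('push 19'): stack = [19], depth = 1
Step 2 ('dup'): stack = [19, 19], depth = 2
Step 3 ('swap'): stack = [19, 19], depth = 2
Step 4 ('sub'): stack = [0], depth = 1
Step 5 ('dup'): stack = [0, 0], depth = 2
Step 6 ('rot'): needs 3 value(s) but depth is 2 — STACK UNDERFLOW

Answer: step 6: rot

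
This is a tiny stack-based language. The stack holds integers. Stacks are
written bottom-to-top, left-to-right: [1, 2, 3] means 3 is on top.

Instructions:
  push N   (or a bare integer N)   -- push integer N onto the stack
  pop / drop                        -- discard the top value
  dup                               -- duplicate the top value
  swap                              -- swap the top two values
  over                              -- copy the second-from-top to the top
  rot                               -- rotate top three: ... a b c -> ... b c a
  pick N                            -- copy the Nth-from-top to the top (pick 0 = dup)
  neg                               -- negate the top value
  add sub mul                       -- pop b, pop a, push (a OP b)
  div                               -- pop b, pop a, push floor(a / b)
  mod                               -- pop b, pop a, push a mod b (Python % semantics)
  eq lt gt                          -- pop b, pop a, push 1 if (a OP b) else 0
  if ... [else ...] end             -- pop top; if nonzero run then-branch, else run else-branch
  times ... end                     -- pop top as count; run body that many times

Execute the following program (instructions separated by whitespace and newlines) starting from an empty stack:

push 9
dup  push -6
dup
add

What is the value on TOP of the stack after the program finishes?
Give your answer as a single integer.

After 'push 9': [9]
After 'dup': [9, 9]
After 'push -6': [9, 9, -6]
After 'dup': [9, 9, -6, -6]
After 'add': [9, 9, -12]

Answer: -12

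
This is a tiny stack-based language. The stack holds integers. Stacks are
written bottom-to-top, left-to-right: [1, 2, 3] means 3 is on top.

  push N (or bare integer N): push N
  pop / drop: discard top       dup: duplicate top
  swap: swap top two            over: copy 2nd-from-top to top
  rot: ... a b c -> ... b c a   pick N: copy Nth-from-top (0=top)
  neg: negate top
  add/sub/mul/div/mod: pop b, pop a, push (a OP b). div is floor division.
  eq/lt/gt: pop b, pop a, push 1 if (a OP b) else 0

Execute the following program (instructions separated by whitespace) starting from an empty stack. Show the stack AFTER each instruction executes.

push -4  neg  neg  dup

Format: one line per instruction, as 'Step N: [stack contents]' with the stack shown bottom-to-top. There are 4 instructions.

Step 1: [-4]
Step 2: [4]
Step 3: [-4]
Step 4: [-4, -4]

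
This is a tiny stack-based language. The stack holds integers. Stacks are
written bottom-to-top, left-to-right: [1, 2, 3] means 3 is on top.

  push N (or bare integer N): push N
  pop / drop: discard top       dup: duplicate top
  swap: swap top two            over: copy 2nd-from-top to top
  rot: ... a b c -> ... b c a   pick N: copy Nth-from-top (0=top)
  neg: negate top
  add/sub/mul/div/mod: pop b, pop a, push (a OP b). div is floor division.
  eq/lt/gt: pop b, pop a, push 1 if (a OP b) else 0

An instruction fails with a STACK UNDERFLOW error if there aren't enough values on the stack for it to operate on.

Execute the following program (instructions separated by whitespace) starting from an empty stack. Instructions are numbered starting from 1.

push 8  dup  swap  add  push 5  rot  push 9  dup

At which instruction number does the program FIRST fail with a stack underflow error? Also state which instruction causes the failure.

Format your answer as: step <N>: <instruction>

Answer: step 6: rot

Derivation:
Step 1 ('push 8'): stack = [8], depth = 1
Step 2 ('dup'): stack = [8, 8], depth = 2
Step 3 ('swap'): stack = [8, 8], depth = 2
Step 4 ('add'): stack = [16], depth = 1
Step 5 ('push 5'): stack = [16, 5], depth = 2
Step 6 ('rot'): needs 3 value(s) but depth is 2 — STACK UNDERFLOW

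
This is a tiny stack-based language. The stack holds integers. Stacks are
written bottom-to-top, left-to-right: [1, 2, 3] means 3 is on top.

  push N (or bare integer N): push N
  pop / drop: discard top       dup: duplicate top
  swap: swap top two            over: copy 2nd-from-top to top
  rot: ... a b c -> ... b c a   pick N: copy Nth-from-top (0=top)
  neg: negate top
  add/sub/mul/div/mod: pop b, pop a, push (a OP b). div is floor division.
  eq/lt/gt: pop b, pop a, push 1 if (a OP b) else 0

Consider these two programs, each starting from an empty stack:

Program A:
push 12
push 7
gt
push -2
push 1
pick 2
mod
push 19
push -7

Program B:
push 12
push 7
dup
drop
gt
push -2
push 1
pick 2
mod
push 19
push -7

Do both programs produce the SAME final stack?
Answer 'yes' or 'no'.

Program A trace:
  After 'push 12': [12]
  After 'push 7': [12, 7]
  After 'gt': [1]
  After 'push -2': [1, -2]
  After 'push 1': [1, -2, 1]
  After 'pick 2': [1, -2, 1, 1]
  After 'mod': [1, -2, 0]
  After 'push 19': [1, -2, 0, 19]
  After 'push -7': [1, -2, 0, 19, -7]
Program A final stack: [1, -2, 0, 19, -7]

Program B trace:
  After 'push 12': [12]
  After 'push 7': [12, 7]
  After 'dup': [12, 7, 7]
  After 'drop': [12, 7]
  After 'gt': [1]
  After 'push -2': [1, -2]
  After 'push 1': [1, -2, 1]
  After 'pick 2': [1, -2, 1, 1]
  After 'mod': [1, -2, 0]
  After 'push 19': [1, -2, 0, 19]
  After 'push -7': [1, -2, 0, 19, -7]
Program B final stack: [1, -2, 0, 19, -7]
Same: yes

Answer: yes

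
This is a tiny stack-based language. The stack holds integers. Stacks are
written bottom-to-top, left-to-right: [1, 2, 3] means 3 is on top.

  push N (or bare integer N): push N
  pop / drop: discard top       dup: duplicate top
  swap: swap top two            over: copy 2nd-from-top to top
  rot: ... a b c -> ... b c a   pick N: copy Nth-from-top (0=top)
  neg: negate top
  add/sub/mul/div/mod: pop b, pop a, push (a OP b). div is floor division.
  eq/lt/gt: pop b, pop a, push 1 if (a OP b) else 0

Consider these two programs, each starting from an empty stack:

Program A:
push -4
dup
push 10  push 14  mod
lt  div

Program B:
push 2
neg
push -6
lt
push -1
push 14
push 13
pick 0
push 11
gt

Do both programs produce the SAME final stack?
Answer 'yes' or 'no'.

Answer: no

Derivation:
Program A trace:
  After 'push -4': [-4]
  After 'dup': [-4, -4]
  After 'push 10': [-4, -4, 10]
  After 'push 14': [-4, -4, 10, 14]
  After 'mod': [-4, -4, 10]
  After 'lt': [-4, 1]
  After 'div': [-4]
Program A final stack: [-4]

Program B trace:
  After 'push 2': [2]
  After 'neg': [-2]
  After 'push -6': [-2, -6]
  After 'lt': [0]
  After 'push -1': [0, -1]
  After 'push 14': [0, -1, 14]
  After 'push 13': [0, -1, 14, 13]
  After 'pick 0': [0, -1, 14, 13, 13]
  After 'push 11': [0, -1, 14, 13, 13, 11]
  After 'gt': [0, -1, 14, 13, 1]
Program B final stack: [0, -1, 14, 13, 1]
Same: no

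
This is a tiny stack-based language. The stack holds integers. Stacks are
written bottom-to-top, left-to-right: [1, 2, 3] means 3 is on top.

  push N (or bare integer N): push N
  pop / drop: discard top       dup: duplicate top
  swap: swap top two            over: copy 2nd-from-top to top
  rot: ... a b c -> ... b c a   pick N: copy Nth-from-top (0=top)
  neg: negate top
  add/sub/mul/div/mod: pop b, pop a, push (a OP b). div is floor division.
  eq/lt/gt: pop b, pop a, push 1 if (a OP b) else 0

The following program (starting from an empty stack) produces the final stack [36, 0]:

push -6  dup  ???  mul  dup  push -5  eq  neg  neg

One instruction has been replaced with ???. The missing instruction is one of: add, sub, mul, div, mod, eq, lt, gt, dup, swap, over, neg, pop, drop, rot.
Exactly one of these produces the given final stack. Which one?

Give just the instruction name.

Answer: swap

Derivation:
Stack before ???: [-6, -6]
Stack after ???:  [-6, -6]
The instruction that transforms [-6, -6] -> [-6, -6] is: swap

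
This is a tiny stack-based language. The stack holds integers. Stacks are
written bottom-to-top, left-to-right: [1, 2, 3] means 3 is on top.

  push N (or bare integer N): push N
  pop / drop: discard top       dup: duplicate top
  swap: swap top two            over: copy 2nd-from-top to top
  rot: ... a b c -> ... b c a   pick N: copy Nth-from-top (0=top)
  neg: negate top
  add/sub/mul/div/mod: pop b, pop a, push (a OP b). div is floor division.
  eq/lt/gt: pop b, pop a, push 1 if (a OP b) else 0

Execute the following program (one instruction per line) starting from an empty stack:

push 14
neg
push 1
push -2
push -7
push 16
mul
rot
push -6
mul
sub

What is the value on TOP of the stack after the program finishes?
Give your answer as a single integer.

After 'push 14': [14]
After 'neg': [-14]
After 'push 1': [-14, 1]
After 'push -2': [-14, 1, -2]
After 'push -7': [-14, 1, -2, -7]
After 'push 16': [-14, 1, -2, -7, 16]
After 'mul': [-14, 1, -2, -112]
After 'rot': [-14, -2, -112, 1]
After 'push -6': [-14, -2, -112, 1, -6]
After 'mul': [-14, -2, -112, -6]
After 'sub': [-14, -2, -106]

Answer: -106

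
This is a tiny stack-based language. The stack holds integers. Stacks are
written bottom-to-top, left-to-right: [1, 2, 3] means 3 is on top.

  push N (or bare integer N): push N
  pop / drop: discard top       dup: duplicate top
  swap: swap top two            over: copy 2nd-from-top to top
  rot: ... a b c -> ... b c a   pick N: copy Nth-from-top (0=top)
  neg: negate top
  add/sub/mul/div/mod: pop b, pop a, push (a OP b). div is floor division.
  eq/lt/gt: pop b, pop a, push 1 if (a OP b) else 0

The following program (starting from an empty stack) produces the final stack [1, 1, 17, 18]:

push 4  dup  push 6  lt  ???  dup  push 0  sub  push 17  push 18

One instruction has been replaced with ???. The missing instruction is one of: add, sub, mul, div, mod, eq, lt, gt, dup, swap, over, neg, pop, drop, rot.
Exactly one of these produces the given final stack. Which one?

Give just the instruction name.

Answer: gt

Derivation:
Stack before ???: [4, 1]
Stack after ???:  [1]
The instruction that transforms [4, 1] -> [1] is: gt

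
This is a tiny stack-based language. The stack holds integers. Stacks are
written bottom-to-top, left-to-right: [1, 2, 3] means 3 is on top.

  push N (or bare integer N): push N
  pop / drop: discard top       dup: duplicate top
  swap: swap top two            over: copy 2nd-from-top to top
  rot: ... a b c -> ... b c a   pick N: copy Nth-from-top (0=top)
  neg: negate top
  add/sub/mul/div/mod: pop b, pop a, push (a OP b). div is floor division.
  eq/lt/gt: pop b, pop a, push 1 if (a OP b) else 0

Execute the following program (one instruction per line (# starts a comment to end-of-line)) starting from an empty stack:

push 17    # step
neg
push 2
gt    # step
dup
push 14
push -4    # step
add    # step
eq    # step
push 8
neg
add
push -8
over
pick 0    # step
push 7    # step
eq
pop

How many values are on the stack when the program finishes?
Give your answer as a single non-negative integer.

After 'push 17': stack = [17] (depth 1)
After 'neg': stack = [-17] (depth 1)
After 'push 2': stack = [-17, 2] (depth 2)
After 'gt': stack = [0] (depth 1)
After 'dup': stack = [0, 0] (depth 2)
After 'push 14': stack = [0, 0, 14] (depth 3)
After 'push -4': stack = [0, 0, 14, -4] (depth 4)
After 'add': stack = [0, 0, 10] (depth 3)
After 'eq': stack = [0, 0] (depth 2)
After 'push 8': stack = [0, 0, 8] (depth 3)
After 'neg': stack = [0, 0, -8] (depth 3)
After 'add': stack = [0, -8] (depth 2)
After 'push -8': stack = [0, -8, -8] (depth 3)
After 'over': stack = [0, -8, -8, -8] (depth 4)
After 'pick 0': stack = [0, -8, -8, -8, -8] (depth 5)
After 'push 7': stack = [0, -8, -8, -8, -8, 7] (depth 6)
After 'eq': stack = [0, -8, -8, -8, 0] (depth 5)
After 'pop': stack = [0, -8, -8, -8] (depth 4)

Answer: 4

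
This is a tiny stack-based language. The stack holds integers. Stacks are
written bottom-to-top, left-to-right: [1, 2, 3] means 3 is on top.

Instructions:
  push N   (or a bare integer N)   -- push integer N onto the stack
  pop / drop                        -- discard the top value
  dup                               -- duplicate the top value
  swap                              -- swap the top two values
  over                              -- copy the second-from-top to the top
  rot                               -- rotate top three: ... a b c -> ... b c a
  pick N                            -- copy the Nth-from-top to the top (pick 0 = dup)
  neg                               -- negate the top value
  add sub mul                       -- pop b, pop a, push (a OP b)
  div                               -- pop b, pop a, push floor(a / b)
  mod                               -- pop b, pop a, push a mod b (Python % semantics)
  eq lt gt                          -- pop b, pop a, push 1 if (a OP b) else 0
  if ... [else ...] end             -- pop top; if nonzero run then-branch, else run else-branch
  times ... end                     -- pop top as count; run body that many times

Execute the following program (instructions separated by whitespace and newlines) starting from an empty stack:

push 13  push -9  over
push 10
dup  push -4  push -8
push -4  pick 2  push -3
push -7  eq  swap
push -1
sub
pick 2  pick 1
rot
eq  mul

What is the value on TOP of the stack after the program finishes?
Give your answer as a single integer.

After 'push 13': [13]
After 'push -9': [13, -9]
After 'over': [13, -9, 13]
After 'push 10': [13, -9, 13, 10]
After 'dup': [13, -9, 13, 10, 10]
After 'push -4': [13, -9, 13, 10, 10, -4]
After 'push -8': [13, -9, 13, 10, 10, -4, -8]
After 'push -4': [13, -9, 13, 10, 10, -4, -8, -4]
After 'pick 2': [13, -9, 13, 10, 10, -4, -8, -4, -4]
After 'push -3': [13, -9, 13, 10, 10, -4, -8, -4, -4, -3]
After 'push -7': [13, -9, 13, 10, 10, -4, -8, -4, -4, -3, -7]
After 'eq': [13, -9, 13, 10, 10, -4, -8, -4, -4, 0]
After 'swap': [13, -9, 13, 10, 10, -4, -8, -4, 0, -4]
After 'push -1': [13, -9, 13, 10, 10, -4, -8, -4, 0, -4, -1]
After 'sub': [13, -9, 13, 10, 10, -4, -8, -4, 0, -3]
After 'pick 2': [13, -9, 13, 10, 10, -4, -8, -4, 0, -3, -4]
After 'pick 1': [13, -9, 13, 10, 10, -4, -8, -4, 0, -3, -4, -3]
After 'rot': [13, -9, 13, 10, 10, -4, -8, -4, 0, -4, -3, -3]
After 'eq': [13, -9, 13, 10, 10, -4, -8, -4, 0, -4, 1]
After 'mul': [13, -9, 13, 10, 10, -4, -8, -4, 0, -4]

Answer: -4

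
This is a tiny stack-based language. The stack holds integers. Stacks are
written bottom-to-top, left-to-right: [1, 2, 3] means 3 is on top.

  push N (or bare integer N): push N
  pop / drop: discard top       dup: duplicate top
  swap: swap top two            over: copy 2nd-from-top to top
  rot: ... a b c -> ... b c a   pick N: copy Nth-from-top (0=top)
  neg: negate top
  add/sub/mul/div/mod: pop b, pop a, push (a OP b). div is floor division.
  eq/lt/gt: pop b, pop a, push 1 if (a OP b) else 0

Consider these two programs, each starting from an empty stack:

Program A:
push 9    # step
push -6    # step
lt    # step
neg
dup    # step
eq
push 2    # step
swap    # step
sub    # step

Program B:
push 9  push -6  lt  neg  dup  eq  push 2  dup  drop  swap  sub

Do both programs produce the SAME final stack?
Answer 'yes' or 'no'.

Answer: yes

Derivation:
Program A trace:
  After 'push 9': [9]
  After 'push -6': [9, -6]
  After 'lt': [0]
  After 'neg': [0]
  After 'dup': [0, 0]
  After 'eq': [1]
  After 'push 2': [1, 2]
  After 'swap': [2, 1]
  After 'sub': [1]
Program A final stack: [1]

Program B trace:
  After 'push 9': [9]
  After 'push -6': [9, -6]
  After 'lt': [0]
  After 'neg': [0]
  After 'dup': [0, 0]
  After 'eq': [1]
  After 'push 2': [1, 2]
  After 'dup': [1, 2, 2]
  After 'drop': [1, 2]
  After 'swap': [2, 1]
  After 'sub': [1]
Program B final stack: [1]
Same: yes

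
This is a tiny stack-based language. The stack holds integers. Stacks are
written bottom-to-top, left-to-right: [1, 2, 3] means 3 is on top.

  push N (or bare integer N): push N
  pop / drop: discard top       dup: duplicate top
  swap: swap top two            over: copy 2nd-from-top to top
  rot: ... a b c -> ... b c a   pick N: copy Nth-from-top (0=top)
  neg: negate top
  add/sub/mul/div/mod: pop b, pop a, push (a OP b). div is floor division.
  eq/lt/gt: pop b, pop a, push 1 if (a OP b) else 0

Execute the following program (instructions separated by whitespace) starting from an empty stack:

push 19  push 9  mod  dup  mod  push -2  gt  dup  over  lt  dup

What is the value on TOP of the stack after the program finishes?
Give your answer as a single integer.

Answer: 0

Derivation:
After 'push 19': [19]
After 'push 9': [19, 9]
After 'mod': [1]
After 'dup': [1, 1]
After 'mod': [0]
After 'push -2': [0, -2]
After 'gt': [1]
After 'dup': [1, 1]
After 'over': [1, 1, 1]
After 'lt': [1, 0]
After 'dup': [1, 0, 0]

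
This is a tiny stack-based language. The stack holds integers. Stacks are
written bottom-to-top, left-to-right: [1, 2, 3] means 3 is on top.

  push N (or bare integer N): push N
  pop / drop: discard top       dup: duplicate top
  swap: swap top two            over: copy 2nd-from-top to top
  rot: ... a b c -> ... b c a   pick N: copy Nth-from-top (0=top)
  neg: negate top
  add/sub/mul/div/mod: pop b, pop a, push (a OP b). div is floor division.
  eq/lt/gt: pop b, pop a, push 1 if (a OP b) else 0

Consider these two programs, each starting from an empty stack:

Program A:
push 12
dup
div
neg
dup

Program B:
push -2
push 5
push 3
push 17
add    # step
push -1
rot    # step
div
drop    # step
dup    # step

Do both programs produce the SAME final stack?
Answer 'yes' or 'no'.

Program A trace:
  After 'push 12': [12]
  After 'dup': [12, 12]
  After 'div': [1]
  After 'neg': [-1]
  After 'dup': [-1, -1]
Program A final stack: [-1, -1]

Program B trace:
  After 'push -2': [-2]
  After 'push 5': [-2, 5]
  After 'push 3': [-2, 5, 3]
  After 'push 17': [-2, 5, 3, 17]
  After 'add': [-2, 5, 20]
  After 'push -1': [-2, 5, 20, -1]
  After 'rot': [-2, 20, -1, 5]
  After 'div': [-2, 20, -1]
  After 'drop': [-2, 20]
  After 'dup': [-2, 20, 20]
Program B final stack: [-2, 20, 20]
Same: no

Answer: no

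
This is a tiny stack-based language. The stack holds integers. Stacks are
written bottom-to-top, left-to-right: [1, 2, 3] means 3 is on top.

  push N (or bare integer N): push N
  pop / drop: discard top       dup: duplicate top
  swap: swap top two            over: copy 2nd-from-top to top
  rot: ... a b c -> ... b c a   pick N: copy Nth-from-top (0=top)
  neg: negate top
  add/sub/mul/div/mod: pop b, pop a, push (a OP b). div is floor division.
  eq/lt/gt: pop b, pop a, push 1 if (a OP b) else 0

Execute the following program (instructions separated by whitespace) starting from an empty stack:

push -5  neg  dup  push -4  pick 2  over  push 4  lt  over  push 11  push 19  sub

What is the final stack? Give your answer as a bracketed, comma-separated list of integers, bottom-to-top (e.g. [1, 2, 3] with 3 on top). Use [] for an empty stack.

After 'push -5': [-5]
After 'neg': [5]
After 'dup': [5, 5]
After 'push -4': [5, 5, -4]
After 'pick 2': [5, 5, -4, 5]
After 'over': [5, 5, -4, 5, -4]
After 'push 4': [5, 5, -4, 5, -4, 4]
After 'lt': [5, 5, -4, 5, 1]
After 'over': [5, 5, -4, 5, 1, 5]
After 'push 11': [5, 5, -4, 5, 1, 5, 11]
After 'push 19': [5, 5, -4, 5, 1, 5, 11, 19]
After 'sub': [5, 5, -4, 5, 1, 5, -8]

Answer: [5, 5, -4, 5, 1, 5, -8]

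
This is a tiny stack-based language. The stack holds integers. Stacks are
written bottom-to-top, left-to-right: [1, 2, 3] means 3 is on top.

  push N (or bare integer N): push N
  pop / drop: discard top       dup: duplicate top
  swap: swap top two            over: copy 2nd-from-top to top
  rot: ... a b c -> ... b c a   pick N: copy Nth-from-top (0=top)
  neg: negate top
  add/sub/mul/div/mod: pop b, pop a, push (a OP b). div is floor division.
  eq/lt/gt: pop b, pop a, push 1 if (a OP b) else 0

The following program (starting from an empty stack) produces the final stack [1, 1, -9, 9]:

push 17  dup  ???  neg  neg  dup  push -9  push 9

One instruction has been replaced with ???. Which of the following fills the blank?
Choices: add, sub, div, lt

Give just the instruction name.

Answer: div

Derivation:
Stack before ???: [17, 17]
Stack after ???:  [1]
Checking each choice:
  add: produces [34, 34, -9, 9]
  sub: produces [0, 0, -9, 9]
  div: MATCH
  lt: produces [0, 0, -9, 9]
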